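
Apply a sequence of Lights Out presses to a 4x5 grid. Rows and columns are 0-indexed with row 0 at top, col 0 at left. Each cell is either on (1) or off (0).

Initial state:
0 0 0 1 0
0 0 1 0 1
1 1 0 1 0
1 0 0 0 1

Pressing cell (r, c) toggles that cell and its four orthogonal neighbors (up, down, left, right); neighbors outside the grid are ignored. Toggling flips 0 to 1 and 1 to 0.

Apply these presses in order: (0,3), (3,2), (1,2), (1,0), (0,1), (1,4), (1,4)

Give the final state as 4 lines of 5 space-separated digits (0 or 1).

Answer: 0 1 1 0 1
1 1 0 0 1
0 1 0 1 0
1 1 1 1 1

Derivation:
After press 1 at (0,3):
0 0 1 0 1
0 0 1 1 1
1 1 0 1 0
1 0 0 0 1

After press 2 at (3,2):
0 0 1 0 1
0 0 1 1 1
1 1 1 1 0
1 1 1 1 1

After press 3 at (1,2):
0 0 0 0 1
0 1 0 0 1
1 1 0 1 0
1 1 1 1 1

After press 4 at (1,0):
1 0 0 0 1
1 0 0 0 1
0 1 0 1 0
1 1 1 1 1

After press 5 at (0,1):
0 1 1 0 1
1 1 0 0 1
0 1 0 1 0
1 1 1 1 1

After press 6 at (1,4):
0 1 1 0 0
1 1 0 1 0
0 1 0 1 1
1 1 1 1 1

After press 7 at (1,4):
0 1 1 0 1
1 1 0 0 1
0 1 0 1 0
1 1 1 1 1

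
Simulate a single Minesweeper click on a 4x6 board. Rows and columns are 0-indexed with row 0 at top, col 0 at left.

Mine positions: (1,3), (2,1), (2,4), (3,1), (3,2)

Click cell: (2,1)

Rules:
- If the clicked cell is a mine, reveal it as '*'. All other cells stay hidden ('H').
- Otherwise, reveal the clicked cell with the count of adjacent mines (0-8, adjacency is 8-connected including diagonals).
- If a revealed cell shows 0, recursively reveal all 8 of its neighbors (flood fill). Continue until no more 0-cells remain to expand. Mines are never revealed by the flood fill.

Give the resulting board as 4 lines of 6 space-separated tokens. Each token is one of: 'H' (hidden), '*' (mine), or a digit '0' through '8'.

H H H H H H
H H H H H H
H * H H H H
H H H H H H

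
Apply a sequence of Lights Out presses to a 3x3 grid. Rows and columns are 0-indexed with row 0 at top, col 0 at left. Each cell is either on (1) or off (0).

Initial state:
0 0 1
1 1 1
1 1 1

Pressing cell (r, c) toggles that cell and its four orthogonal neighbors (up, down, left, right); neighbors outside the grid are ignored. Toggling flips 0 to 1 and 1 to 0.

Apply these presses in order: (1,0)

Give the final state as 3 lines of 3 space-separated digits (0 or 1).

After press 1 at (1,0):
1 0 1
0 0 1
0 1 1

Answer: 1 0 1
0 0 1
0 1 1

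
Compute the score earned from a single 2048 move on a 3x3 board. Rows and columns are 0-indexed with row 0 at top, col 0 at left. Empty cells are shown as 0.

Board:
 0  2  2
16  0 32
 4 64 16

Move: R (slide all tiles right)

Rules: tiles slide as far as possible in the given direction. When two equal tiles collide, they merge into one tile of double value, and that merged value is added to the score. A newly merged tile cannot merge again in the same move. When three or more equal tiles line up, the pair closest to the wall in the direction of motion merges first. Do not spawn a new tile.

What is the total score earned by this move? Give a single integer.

Answer: 4

Derivation:
Slide right:
row 0: [0, 2, 2] -> [0, 0, 4]  score +4 (running 4)
row 1: [16, 0, 32] -> [0, 16, 32]  score +0 (running 4)
row 2: [4, 64, 16] -> [4, 64, 16]  score +0 (running 4)
Board after move:
 0  0  4
 0 16 32
 4 64 16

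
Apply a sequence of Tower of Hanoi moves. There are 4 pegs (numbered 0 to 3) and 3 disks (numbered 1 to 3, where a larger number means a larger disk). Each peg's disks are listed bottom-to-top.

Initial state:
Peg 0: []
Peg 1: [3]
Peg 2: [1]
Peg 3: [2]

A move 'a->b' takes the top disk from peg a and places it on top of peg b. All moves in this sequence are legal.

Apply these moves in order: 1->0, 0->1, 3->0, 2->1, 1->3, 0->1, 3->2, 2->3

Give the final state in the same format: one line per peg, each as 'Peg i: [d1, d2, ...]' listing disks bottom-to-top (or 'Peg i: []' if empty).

Answer: Peg 0: []
Peg 1: [3, 2]
Peg 2: []
Peg 3: [1]

Derivation:
After move 1 (1->0):
Peg 0: [3]
Peg 1: []
Peg 2: [1]
Peg 3: [2]

After move 2 (0->1):
Peg 0: []
Peg 1: [3]
Peg 2: [1]
Peg 3: [2]

After move 3 (3->0):
Peg 0: [2]
Peg 1: [3]
Peg 2: [1]
Peg 3: []

After move 4 (2->1):
Peg 0: [2]
Peg 1: [3, 1]
Peg 2: []
Peg 3: []

After move 5 (1->3):
Peg 0: [2]
Peg 1: [3]
Peg 2: []
Peg 3: [1]

After move 6 (0->1):
Peg 0: []
Peg 1: [3, 2]
Peg 2: []
Peg 3: [1]

After move 7 (3->2):
Peg 0: []
Peg 1: [3, 2]
Peg 2: [1]
Peg 3: []

After move 8 (2->3):
Peg 0: []
Peg 1: [3, 2]
Peg 2: []
Peg 3: [1]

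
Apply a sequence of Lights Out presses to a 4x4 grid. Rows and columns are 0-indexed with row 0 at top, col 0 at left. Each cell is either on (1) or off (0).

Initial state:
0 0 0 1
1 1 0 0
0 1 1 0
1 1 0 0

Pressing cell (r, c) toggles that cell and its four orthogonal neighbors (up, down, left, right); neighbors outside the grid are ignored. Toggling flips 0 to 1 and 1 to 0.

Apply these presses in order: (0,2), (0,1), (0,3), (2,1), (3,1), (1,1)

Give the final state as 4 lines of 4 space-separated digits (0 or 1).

Answer: 1 1 1 1
0 0 0 1
1 0 0 0
0 1 1 0

Derivation:
After press 1 at (0,2):
0 1 1 0
1 1 1 0
0 1 1 0
1 1 0 0

After press 2 at (0,1):
1 0 0 0
1 0 1 0
0 1 1 0
1 1 0 0

After press 3 at (0,3):
1 0 1 1
1 0 1 1
0 1 1 0
1 1 0 0

After press 4 at (2,1):
1 0 1 1
1 1 1 1
1 0 0 0
1 0 0 0

After press 5 at (3,1):
1 0 1 1
1 1 1 1
1 1 0 0
0 1 1 0

After press 6 at (1,1):
1 1 1 1
0 0 0 1
1 0 0 0
0 1 1 0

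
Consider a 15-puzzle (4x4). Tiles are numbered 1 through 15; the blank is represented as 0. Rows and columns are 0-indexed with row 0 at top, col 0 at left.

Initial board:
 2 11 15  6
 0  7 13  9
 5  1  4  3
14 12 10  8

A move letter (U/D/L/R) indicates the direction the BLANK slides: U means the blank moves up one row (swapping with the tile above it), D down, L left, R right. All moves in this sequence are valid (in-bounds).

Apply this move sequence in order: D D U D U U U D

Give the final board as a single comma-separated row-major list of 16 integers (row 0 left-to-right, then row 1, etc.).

Answer: 2, 11, 15, 6, 0, 7, 13, 9, 5, 1, 4, 3, 14, 12, 10, 8

Derivation:
After move 1 (D):
 2 11 15  6
 5  7 13  9
 0  1  4  3
14 12 10  8

After move 2 (D):
 2 11 15  6
 5  7 13  9
14  1  4  3
 0 12 10  8

After move 3 (U):
 2 11 15  6
 5  7 13  9
 0  1  4  3
14 12 10  8

After move 4 (D):
 2 11 15  6
 5  7 13  9
14  1  4  3
 0 12 10  8

After move 5 (U):
 2 11 15  6
 5  7 13  9
 0  1  4  3
14 12 10  8

After move 6 (U):
 2 11 15  6
 0  7 13  9
 5  1  4  3
14 12 10  8

After move 7 (U):
 0 11 15  6
 2  7 13  9
 5  1  4  3
14 12 10  8

After move 8 (D):
 2 11 15  6
 0  7 13  9
 5  1  4  3
14 12 10  8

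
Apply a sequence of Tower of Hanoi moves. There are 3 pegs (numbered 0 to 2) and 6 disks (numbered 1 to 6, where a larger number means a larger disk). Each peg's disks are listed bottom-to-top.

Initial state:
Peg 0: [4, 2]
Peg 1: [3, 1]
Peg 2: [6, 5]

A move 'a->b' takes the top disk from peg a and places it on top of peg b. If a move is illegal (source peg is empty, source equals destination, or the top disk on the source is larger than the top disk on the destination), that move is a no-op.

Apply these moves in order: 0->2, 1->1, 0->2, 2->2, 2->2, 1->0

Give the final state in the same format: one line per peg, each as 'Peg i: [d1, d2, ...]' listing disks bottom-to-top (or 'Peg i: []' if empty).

After move 1 (0->2):
Peg 0: [4]
Peg 1: [3, 1]
Peg 2: [6, 5, 2]

After move 2 (1->1):
Peg 0: [4]
Peg 1: [3, 1]
Peg 2: [6, 5, 2]

After move 3 (0->2):
Peg 0: [4]
Peg 1: [3, 1]
Peg 2: [6, 5, 2]

After move 4 (2->2):
Peg 0: [4]
Peg 1: [3, 1]
Peg 2: [6, 5, 2]

After move 5 (2->2):
Peg 0: [4]
Peg 1: [3, 1]
Peg 2: [6, 5, 2]

After move 6 (1->0):
Peg 0: [4, 1]
Peg 1: [3]
Peg 2: [6, 5, 2]

Answer: Peg 0: [4, 1]
Peg 1: [3]
Peg 2: [6, 5, 2]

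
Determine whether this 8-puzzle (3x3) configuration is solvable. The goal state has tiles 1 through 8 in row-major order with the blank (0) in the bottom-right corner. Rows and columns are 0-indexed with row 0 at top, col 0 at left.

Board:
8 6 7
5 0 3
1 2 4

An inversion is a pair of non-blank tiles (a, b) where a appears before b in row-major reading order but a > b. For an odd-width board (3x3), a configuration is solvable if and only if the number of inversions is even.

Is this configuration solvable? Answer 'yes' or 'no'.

Answer: no

Derivation:
Inversions (pairs i<j in row-major order where tile[i] > tile[j] > 0): 23
23 is odd, so the puzzle is not solvable.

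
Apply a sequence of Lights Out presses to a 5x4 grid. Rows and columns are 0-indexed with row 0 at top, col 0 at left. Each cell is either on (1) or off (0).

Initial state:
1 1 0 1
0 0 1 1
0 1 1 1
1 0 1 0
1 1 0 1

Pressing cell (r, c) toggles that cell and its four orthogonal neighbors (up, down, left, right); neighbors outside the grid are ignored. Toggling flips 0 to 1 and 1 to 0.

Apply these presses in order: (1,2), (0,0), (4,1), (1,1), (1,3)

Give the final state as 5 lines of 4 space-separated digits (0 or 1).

After press 1 at (1,2):
1 1 1 1
0 1 0 0
0 1 0 1
1 0 1 0
1 1 0 1

After press 2 at (0,0):
0 0 1 1
1 1 0 0
0 1 0 1
1 0 1 0
1 1 0 1

After press 3 at (4,1):
0 0 1 1
1 1 0 0
0 1 0 1
1 1 1 0
0 0 1 1

After press 4 at (1,1):
0 1 1 1
0 0 1 0
0 0 0 1
1 1 1 0
0 0 1 1

After press 5 at (1,3):
0 1 1 0
0 0 0 1
0 0 0 0
1 1 1 0
0 0 1 1

Answer: 0 1 1 0
0 0 0 1
0 0 0 0
1 1 1 0
0 0 1 1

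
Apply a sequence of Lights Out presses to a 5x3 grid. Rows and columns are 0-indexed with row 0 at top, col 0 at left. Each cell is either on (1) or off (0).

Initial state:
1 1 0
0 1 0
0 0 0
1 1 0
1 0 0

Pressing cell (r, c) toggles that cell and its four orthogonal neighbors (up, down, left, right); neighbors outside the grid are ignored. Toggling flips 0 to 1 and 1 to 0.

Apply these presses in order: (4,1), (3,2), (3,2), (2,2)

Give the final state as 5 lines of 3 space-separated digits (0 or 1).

After press 1 at (4,1):
1 1 0
0 1 0
0 0 0
1 0 0
0 1 1

After press 2 at (3,2):
1 1 0
0 1 0
0 0 1
1 1 1
0 1 0

After press 3 at (3,2):
1 1 0
0 1 0
0 0 0
1 0 0
0 1 1

After press 4 at (2,2):
1 1 0
0 1 1
0 1 1
1 0 1
0 1 1

Answer: 1 1 0
0 1 1
0 1 1
1 0 1
0 1 1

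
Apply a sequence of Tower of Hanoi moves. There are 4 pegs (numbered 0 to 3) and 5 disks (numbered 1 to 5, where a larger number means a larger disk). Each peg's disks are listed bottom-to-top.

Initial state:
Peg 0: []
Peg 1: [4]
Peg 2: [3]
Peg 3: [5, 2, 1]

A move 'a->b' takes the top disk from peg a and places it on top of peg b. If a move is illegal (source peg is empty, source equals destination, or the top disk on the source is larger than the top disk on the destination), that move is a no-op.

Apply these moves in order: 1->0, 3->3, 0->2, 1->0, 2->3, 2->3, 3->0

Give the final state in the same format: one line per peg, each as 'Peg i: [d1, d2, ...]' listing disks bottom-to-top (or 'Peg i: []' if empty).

Answer: Peg 0: [4, 1]
Peg 1: []
Peg 2: [3]
Peg 3: [5, 2]

Derivation:
After move 1 (1->0):
Peg 0: [4]
Peg 1: []
Peg 2: [3]
Peg 3: [5, 2, 1]

After move 2 (3->3):
Peg 0: [4]
Peg 1: []
Peg 2: [3]
Peg 3: [5, 2, 1]

After move 3 (0->2):
Peg 0: [4]
Peg 1: []
Peg 2: [3]
Peg 3: [5, 2, 1]

After move 4 (1->0):
Peg 0: [4]
Peg 1: []
Peg 2: [3]
Peg 3: [5, 2, 1]

After move 5 (2->3):
Peg 0: [4]
Peg 1: []
Peg 2: [3]
Peg 3: [5, 2, 1]

After move 6 (2->3):
Peg 0: [4]
Peg 1: []
Peg 2: [3]
Peg 3: [5, 2, 1]

After move 7 (3->0):
Peg 0: [4, 1]
Peg 1: []
Peg 2: [3]
Peg 3: [5, 2]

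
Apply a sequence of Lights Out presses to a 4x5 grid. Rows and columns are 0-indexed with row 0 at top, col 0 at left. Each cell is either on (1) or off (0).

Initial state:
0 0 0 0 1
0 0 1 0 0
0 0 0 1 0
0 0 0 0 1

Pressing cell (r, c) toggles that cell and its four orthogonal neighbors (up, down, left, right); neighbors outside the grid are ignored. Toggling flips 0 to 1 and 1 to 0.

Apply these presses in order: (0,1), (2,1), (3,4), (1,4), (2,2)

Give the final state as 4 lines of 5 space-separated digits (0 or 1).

After press 1 at (0,1):
1 1 1 0 1
0 1 1 0 0
0 0 0 1 0
0 0 0 0 1

After press 2 at (2,1):
1 1 1 0 1
0 0 1 0 0
1 1 1 1 0
0 1 0 0 1

After press 3 at (3,4):
1 1 1 0 1
0 0 1 0 0
1 1 1 1 1
0 1 0 1 0

After press 4 at (1,4):
1 1 1 0 0
0 0 1 1 1
1 1 1 1 0
0 1 0 1 0

After press 5 at (2,2):
1 1 1 0 0
0 0 0 1 1
1 0 0 0 0
0 1 1 1 0

Answer: 1 1 1 0 0
0 0 0 1 1
1 0 0 0 0
0 1 1 1 0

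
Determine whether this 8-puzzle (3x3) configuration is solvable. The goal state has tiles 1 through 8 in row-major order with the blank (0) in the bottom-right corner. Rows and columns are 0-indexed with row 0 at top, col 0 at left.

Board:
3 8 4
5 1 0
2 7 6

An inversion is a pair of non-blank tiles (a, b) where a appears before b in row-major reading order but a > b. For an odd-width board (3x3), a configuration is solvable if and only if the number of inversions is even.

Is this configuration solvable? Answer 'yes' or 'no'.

Inversions (pairs i<j in row-major order where tile[i] > tile[j] > 0): 13
13 is odd, so the puzzle is not solvable.

Answer: no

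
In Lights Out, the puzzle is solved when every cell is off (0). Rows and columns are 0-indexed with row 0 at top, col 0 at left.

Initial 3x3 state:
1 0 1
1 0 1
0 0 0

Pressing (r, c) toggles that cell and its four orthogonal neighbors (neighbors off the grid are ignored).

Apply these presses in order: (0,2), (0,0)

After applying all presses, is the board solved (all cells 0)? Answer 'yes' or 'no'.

After press 1 at (0,2):
1 1 0
1 0 0
0 0 0

After press 2 at (0,0):
0 0 0
0 0 0
0 0 0

Lights still on: 0

Answer: yes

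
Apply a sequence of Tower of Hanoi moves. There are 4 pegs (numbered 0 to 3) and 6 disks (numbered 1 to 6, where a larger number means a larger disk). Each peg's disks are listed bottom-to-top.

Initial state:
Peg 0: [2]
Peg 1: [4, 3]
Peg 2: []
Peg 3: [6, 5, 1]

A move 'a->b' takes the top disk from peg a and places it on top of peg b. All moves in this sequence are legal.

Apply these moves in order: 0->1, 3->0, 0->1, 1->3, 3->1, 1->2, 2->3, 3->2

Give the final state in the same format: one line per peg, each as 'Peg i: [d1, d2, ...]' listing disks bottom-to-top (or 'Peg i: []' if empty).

Answer: Peg 0: []
Peg 1: [4, 3, 2]
Peg 2: [1]
Peg 3: [6, 5]

Derivation:
After move 1 (0->1):
Peg 0: []
Peg 1: [4, 3, 2]
Peg 2: []
Peg 3: [6, 5, 1]

After move 2 (3->0):
Peg 0: [1]
Peg 1: [4, 3, 2]
Peg 2: []
Peg 3: [6, 5]

After move 3 (0->1):
Peg 0: []
Peg 1: [4, 3, 2, 1]
Peg 2: []
Peg 3: [6, 5]

After move 4 (1->3):
Peg 0: []
Peg 1: [4, 3, 2]
Peg 2: []
Peg 3: [6, 5, 1]

After move 5 (3->1):
Peg 0: []
Peg 1: [4, 3, 2, 1]
Peg 2: []
Peg 3: [6, 5]

After move 6 (1->2):
Peg 0: []
Peg 1: [4, 3, 2]
Peg 2: [1]
Peg 3: [6, 5]

After move 7 (2->3):
Peg 0: []
Peg 1: [4, 3, 2]
Peg 2: []
Peg 3: [6, 5, 1]

After move 8 (3->2):
Peg 0: []
Peg 1: [4, 3, 2]
Peg 2: [1]
Peg 3: [6, 5]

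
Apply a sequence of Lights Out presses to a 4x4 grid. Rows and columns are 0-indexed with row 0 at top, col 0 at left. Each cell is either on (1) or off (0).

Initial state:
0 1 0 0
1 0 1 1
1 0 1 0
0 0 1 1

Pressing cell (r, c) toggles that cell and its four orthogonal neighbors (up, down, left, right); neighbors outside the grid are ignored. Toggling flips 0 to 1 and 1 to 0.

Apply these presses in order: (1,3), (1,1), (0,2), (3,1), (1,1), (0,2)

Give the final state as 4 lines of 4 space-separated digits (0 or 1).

Answer: 0 1 0 1
1 0 0 0
1 1 1 1
1 1 0 1

Derivation:
After press 1 at (1,3):
0 1 0 1
1 0 0 0
1 0 1 1
0 0 1 1

After press 2 at (1,1):
0 0 0 1
0 1 1 0
1 1 1 1
0 0 1 1

After press 3 at (0,2):
0 1 1 0
0 1 0 0
1 1 1 1
0 0 1 1

After press 4 at (3,1):
0 1 1 0
0 1 0 0
1 0 1 1
1 1 0 1

After press 5 at (1,1):
0 0 1 0
1 0 1 0
1 1 1 1
1 1 0 1

After press 6 at (0,2):
0 1 0 1
1 0 0 0
1 1 1 1
1 1 0 1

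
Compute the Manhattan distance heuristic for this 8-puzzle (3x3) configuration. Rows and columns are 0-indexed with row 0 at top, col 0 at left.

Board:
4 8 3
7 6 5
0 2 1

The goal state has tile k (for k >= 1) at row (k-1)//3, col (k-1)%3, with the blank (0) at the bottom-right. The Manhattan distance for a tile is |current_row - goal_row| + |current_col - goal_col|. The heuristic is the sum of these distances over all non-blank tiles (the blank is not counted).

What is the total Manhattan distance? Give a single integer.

Answer: 12

Derivation:
Tile 4: (0,0)->(1,0) = 1
Tile 8: (0,1)->(2,1) = 2
Tile 3: (0,2)->(0,2) = 0
Tile 7: (1,0)->(2,0) = 1
Tile 6: (1,1)->(1,2) = 1
Tile 5: (1,2)->(1,1) = 1
Tile 2: (2,1)->(0,1) = 2
Tile 1: (2,2)->(0,0) = 4
Sum: 1 + 2 + 0 + 1 + 1 + 1 + 2 + 4 = 12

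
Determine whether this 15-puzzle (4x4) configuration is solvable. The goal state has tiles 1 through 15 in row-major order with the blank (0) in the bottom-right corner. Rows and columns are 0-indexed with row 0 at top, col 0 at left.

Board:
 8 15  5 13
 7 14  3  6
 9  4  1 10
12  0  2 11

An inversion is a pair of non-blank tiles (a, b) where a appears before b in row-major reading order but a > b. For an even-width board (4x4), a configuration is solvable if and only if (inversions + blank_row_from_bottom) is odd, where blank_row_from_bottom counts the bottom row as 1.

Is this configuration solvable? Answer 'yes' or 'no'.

Answer: no

Derivation:
Inversions: 61
Blank is in row 3 (0-indexed from top), which is row 1 counting from the bottom (bottom = 1).
61 + 1 = 62, which is even, so the puzzle is not solvable.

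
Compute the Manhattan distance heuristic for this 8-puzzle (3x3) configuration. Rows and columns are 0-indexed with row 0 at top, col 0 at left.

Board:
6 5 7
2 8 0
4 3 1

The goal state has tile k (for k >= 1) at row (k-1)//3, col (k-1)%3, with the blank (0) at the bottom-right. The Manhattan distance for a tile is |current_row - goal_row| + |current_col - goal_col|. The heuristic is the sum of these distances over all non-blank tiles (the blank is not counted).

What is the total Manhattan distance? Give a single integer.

Tile 6: (0,0)->(1,2) = 3
Tile 5: (0,1)->(1,1) = 1
Tile 7: (0,2)->(2,0) = 4
Tile 2: (1,0)->(0,1) = 2
Tile 8: (1,1)->(2,1) = 1
Tile 4: (2,0)->(1,0) = 1
Tile 3: (2,1)->(0,2) = 3
Tile 1: (2,2)->(0,0) = 4
Sum: 3 + 1 + 4 + 2 + 1 + 1 + 3 + 4 = 19

Answer: 19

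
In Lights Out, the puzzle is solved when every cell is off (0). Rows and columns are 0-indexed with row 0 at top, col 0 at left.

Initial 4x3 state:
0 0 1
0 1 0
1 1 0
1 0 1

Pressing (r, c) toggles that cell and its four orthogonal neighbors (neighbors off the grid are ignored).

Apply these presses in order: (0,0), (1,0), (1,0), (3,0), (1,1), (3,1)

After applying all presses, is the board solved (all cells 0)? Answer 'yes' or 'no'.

Answer: no

Derivation:
After press 1 at (0,0):
1 1 1
1 1 0
1 1 0
1 0 1

After press 2 at (1,0):
0 1 1
0 0 0
0 1 0
1 0 1

After press 3 at (1,0):
1 1 1
1 1 0
1 1 0
1 0 1

After press 4 at (3,0):
1 1 1
1 1 0
0 1 0
0 1 1

After press 5 at (1,1):
1 0 1
0 0 1
0 0 0
0 1 1

After press 6 at (3,1):
1 0 1
0 0 1
0 1 0
1 0 0

Lights still on: 5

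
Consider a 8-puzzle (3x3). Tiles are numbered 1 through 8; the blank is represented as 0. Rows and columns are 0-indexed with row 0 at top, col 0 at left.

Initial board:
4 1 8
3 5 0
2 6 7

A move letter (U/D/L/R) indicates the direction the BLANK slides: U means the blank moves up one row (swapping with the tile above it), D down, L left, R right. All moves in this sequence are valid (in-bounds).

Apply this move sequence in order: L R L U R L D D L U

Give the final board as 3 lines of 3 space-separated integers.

After move 1 (L):
4 1 8
3 0 5
2 6 7

After move 2 (R):
4 1 8
3 5 0
2 6 7

After move 3 (L):
4 1 8
3 0 5
2 6 7

After move 4 (U):
4 0 8
3 1 5
2 6 7

After move 5 (R):
4 8 0
3 1 5
2 6 7

After move 6 (L):
4 0 8
3 1 5
2 6 7

After move 7 (D):
4 1 8
3 0 5
2 6 7

After move 8 (D):
4 1 8
3 6 5
2 0 7

After move 9 (L):
4 1 8
3 6 5
0 2 7

After move 10 (U):
4 1 8
0 6 5
3 2 7

Answer: 4 1 8
0 6 5
3 2 7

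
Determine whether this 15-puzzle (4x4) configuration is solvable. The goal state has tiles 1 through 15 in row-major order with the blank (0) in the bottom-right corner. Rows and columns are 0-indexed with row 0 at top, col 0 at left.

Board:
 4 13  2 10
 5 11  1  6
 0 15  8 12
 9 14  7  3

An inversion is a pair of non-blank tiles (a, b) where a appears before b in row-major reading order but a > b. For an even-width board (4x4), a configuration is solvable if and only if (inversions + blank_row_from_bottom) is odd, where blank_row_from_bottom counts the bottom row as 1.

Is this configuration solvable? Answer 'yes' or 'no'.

Answer: yes

Derivation:
Inversions: 47
Blank is in row 2 (0-indexed from top), which is row 2 counting from the bottom (bottom = 1).
47 + 2 = 49, which is odd, so the puzzle is solvable.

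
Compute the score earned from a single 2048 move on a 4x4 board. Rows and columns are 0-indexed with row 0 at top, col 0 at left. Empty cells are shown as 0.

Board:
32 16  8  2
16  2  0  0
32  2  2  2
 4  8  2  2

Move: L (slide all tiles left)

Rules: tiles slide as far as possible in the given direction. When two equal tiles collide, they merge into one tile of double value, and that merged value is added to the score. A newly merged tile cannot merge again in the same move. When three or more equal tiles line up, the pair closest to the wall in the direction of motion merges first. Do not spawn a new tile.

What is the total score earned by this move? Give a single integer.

Answer: 8

Derivation:
Slide left:
row 0: [32, 16, 8, 2] -> [32, 16, 8, 2]  score +0 (running 0)
row 1: [16, 2, 0, 0] -> [16, 2, 0, 0]  score +0 (running 0)
row 2: [32, 2, 2, 2] -> [32, 4, 2, 0]  score +4 (running 4)
row 3: [4, 8, 2, 2] -> [4, 8, 4, 0]  score +4 (running 8)
Board after move:
32 16  8  2
16  2  0  0
32  4  2  0
 4  8  4  0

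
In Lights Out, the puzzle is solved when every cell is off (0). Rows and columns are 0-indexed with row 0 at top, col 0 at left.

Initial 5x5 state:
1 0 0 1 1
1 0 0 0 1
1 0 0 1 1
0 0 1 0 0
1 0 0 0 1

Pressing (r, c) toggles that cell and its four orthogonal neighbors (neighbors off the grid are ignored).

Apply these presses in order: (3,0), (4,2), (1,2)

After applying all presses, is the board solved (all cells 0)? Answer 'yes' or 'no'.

Answer: no

Derivation:
After press 1 at (3,0):
1 0 0 1 1
1 0 0 0 1
0 0 0 1 1
1 1 1 0 0
0 0 0 0 1

After press 2 at (4,2):
1 0 0 1 1
1 0 0 0 1
0 0 0 1 1
1 1 0 0 0
0 1 1 1 1

After press 3 at (1,2):
1 0 1 1 1
1 1 1 1 1
0 0 1 1 1
1 1 0 0 0
0 1 1 1 1

Lights still on: 18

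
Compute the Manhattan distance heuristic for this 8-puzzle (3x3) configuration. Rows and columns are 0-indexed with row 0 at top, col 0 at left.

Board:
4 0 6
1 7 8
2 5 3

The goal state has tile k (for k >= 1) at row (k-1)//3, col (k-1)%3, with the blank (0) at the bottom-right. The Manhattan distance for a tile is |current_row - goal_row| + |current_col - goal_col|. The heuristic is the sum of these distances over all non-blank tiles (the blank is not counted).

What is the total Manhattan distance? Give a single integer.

Answer: 13

Derivation:
Tile 4: at (0,0), goal (1,0), distance |0-1|+|0-0| = 1
Tile 6: at (0,2), goal (1,2), distance |0-1|+|2-2| = 1
Tile 1: at (1,0), goal (0,0), distance |1-0|+|0-0| = 1
Tile 7: at (1,1), goal (2,0), distance |1-2|+|1-0| = 2
Tile 8: at (1,2), goal (2,1), distance |1-2|+|2-1| = 2
Tile 2: at (2,0), goal (0,1), distance |2-0|+|0-1| = 3
Tile 5: at (2,1), goal (1,1), distance |2-1|+|1-1| = 1
Tile 3: at (2,2), goal (0,2), distance |2-0|+|2-2| = 2
Sum: 1 + 1 + 1 + 2 + 2 + 3 + 1 + 2 = 13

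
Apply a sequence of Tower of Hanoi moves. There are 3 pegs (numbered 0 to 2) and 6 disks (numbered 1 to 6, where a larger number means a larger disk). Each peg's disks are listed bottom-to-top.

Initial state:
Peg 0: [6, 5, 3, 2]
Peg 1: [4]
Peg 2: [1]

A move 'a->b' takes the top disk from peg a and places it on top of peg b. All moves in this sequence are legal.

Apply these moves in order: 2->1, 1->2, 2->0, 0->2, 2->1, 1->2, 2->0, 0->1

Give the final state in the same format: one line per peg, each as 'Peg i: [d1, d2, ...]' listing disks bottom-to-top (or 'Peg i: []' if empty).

After move 1 (2->1):
Peg 0: [6, 5, 3, 2]
Peg 1: [4, 1]
Peg 2: []

After move 2 (1->2):
Peg 0: [6, 5, 3, 2]
Peg 1: [4]
Peg 2: [1]

After move 3 (2->0):
Peg 0: [6, 5, 3, 2, 1]
Peg 1: [4]
Peg 2: []

After move 4 (0->2):
Peg 0: [6, 5, 3, 2]
Peg 1: [4]
Peg 2: [1]

After move 5 (2->1):
Peg 0: [6, 5, 3, 2]
Peg 1: [4, 1]
Peg 2: []

After move 6 (1->2):
Peg 0: [6, 5, 3, 2]
Peg 1: [4]
Peg 2: [1]

After move 7 (2->0):
Peg 0: [6, 5, 3, 2, 1]
Peg 1: [4]
Peg 2: []

After move 8 (0->1):
Peg 0: [6, 5, 3, 2]
Peg 1: [4, 1]
Peg 2: []

Answer: Peg 0: [6, 5, 3, 2]
Peg 1: [4, 1]
Peg 2: []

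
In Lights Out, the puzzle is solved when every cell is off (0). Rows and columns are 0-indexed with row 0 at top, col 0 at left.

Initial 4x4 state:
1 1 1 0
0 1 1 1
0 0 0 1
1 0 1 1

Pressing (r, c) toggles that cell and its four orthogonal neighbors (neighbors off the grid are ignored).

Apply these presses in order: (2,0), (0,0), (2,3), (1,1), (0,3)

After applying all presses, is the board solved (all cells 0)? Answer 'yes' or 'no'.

After press 1 at (2,0):
1 1 1 0
1 1 1 1
1 1 0 1
0 0 1 1

After press 2 at (0,0):
0 0 1 0
0 1 1 1
1 1 0 1
0 0 1 1

After press 3 at (2,3):
0 0 1 0
0 1 1 0
1 1 1 0
0 0 1 0

After press 4 at (1,1):
0 1 1 0
1 0 0 0
1 0 1 0
0 0 1 0

After press 5 at (0,3):
0 1 0 1
1 0 0 1
1 0 1 0
0 0 1 0

Lights still on: 7

Answer: no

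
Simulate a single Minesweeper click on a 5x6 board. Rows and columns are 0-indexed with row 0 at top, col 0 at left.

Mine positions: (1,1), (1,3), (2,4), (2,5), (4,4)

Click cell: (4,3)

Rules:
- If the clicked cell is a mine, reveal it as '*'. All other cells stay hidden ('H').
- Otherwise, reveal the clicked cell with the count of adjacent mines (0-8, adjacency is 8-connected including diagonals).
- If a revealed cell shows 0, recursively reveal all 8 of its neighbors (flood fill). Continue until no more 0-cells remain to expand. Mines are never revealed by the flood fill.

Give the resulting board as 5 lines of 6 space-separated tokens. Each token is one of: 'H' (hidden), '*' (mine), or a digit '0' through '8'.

H H H H H H
H H H H H H
H H H H H H
H H H H H H
H H H 1 H H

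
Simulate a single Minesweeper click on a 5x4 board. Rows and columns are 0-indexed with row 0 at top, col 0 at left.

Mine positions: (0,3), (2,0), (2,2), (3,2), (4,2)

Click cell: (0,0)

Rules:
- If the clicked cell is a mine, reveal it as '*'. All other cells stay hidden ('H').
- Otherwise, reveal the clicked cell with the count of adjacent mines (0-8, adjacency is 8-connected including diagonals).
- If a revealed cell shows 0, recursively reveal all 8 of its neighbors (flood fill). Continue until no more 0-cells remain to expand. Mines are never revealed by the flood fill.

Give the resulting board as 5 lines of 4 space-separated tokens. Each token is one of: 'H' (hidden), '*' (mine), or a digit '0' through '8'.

0 0 1 H
1 2 2 H
H H H H
H H H H
H H H H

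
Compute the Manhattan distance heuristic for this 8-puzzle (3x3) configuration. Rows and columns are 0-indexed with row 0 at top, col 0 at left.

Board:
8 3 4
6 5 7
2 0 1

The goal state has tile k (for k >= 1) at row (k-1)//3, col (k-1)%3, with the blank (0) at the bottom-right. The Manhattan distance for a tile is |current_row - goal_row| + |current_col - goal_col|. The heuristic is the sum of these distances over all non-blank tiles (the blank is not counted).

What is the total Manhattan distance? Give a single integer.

Answer: 19

Derivation:
Tile 8: (0,0)->(2,1) = 3
Tile 3: (0,1)->(0,2) = 1
Tile 4: (0,2)->(1,0) = 3
Tile 6: (1,0)->(1,2) = 2
Tile 5: (1,1)->(1,1) = 0
Tile 7: (1,2)->(2,0) = 3
Tile 2: (2,0)->(0,1) = 3
Tile 1: (2,2)->(0,0) = 4
Sum: 3 + 1 + 3 + 2 + 0 + 3 + 3 + 4 = 19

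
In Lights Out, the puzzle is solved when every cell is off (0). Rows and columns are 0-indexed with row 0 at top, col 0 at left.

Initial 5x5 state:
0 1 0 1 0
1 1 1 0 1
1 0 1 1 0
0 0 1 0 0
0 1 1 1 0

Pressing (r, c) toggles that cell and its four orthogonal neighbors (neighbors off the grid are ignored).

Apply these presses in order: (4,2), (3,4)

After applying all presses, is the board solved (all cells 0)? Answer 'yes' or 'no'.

After press 1 at (4,2):
0 1 0 1 0
1 1 1 0 1
1 0 1 1 0
0 0 0 0 0
0 0 0 0 0

After press 2 at (3,4):
0 1 0 1 0
1 1 1 0 1
1 0 1 1 1
0 0 0 1 1
0 0 0 0 1

Lights still on: 13

Answer: no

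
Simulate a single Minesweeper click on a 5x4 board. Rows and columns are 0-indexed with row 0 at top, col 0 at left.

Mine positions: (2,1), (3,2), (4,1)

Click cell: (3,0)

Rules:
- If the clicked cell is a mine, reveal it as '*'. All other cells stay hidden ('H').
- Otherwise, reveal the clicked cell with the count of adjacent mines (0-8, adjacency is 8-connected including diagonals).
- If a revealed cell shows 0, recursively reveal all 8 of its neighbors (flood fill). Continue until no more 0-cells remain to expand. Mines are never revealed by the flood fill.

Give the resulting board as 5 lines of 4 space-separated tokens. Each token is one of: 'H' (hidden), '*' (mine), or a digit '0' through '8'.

H H H H
H H H H
H H H H
2 H H H
H H H H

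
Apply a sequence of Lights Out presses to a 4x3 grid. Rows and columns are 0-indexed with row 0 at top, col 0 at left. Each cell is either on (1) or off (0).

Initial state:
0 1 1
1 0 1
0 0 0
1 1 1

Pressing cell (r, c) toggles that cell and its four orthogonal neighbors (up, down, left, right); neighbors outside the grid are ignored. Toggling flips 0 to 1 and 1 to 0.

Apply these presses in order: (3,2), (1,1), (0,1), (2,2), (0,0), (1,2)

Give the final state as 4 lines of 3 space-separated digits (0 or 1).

After press 1 at (3,2):
0 1 1
1 0 1
0 0 1
1 0 0

After press 2 at (1,1):
0 0 1
0 1 0
0 1 1
1 0 0

After press 3 at (0,1):
1 1 0
0 0 0
0 1 1
1 0 0

After press 4 at (2,2):
1 1 0
0 0 1
0 0 0
1 0 1

After press 5 at (0,0):
0 0 0
1 0 1
0 0 0
1 0 1

After press 6 at (1,2):
0 0 1
1 1 0
0 0 1
1 0 1

Answer: 0 0 1
1 1 0
0 0 1
1 0 1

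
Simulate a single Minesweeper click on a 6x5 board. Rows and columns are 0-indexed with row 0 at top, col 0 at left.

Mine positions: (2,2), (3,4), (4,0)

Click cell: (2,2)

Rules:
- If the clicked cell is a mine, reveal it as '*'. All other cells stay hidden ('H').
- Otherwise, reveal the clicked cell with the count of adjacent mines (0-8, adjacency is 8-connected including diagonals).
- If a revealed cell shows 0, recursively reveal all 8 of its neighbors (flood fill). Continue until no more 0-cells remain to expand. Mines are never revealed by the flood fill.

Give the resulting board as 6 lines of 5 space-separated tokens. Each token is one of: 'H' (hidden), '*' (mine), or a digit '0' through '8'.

H H H H H
H H H H H
H H * H H
H H H H H
H H H H H
H H H H H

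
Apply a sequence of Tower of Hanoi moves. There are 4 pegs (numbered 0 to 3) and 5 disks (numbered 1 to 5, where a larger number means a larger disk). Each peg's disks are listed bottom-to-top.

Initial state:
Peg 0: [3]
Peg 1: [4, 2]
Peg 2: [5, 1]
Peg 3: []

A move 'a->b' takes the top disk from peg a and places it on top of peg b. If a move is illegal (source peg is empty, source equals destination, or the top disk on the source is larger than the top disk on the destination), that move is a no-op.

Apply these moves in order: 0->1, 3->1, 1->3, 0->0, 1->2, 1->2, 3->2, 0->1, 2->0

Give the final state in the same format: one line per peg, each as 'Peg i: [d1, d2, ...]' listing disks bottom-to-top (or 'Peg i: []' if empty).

After move 1 (0->1):
Peg 0: [3]
Peg 1: [4, 2]
Peg 2: [5, 1]
Peg 3: []

After move 2 (3->1):
Peg 0: [3]
Peg 1: [4, 2]
Peg 2: [5, 1]
Peg 3: []

After move 3 (1->3):
Peg 0: [3]
Peg 1: [4]
Peg 2: [5, 1]
Peg 3: [2]

After move 4 (0->0):
Peg 0: [3]
Peg 1: [4]
Peg 2: [5, 1]
Peg 3: [2]

After move 5 (1->2):
Peg 0: [3]
Peg 1: [4]
Peg 2: [5, 1]
Peg 3: [2]

After move 6 (1->2):
Peg 0: [3]
Peg 1: [4]
Peg 2: [5, 1]
Peg 3: [2]

After move 7 (3->2):
Peg 0: [3]
Peg 1: [4]
Peg 2: [5, 1]
Peg 3: [2]

After move 8 (0->1):
Peg 0: []
Peg 1: [4, 3]
Peg 2: [5, 1]
Peg 3: [2]

After move 9 (2->0):
Peg 0: [1]
Peg 1: [4, 3]
Peg 2: [5]
Peg 3: [2]

Answer: Peg 0: [1]
Peg 1: [4, 3]
Peg 2: [5]
Peg 3: [2]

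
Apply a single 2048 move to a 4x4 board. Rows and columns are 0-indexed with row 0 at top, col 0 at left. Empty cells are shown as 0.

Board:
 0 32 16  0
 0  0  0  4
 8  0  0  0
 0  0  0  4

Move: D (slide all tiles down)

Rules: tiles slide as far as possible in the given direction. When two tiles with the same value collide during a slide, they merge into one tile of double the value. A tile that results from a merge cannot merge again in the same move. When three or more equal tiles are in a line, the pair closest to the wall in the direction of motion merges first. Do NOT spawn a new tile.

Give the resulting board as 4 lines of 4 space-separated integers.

Answer:  0  0  0  0
 0  0  0  0
 0  0  0  0
 8 32 16  8

Derivation:
Slide down:
col 0: [0, 0, 8, 0] -> [0, 0, 0, 8]
col 1: [32, 0, 0, 0] -> [0, 0, 0, 32]
col 2: [16, 0, 0, 0] -> [0, 0, 0, 16]
col 3: [0, 4, 0, 4] -> [0, 0, 0, 8]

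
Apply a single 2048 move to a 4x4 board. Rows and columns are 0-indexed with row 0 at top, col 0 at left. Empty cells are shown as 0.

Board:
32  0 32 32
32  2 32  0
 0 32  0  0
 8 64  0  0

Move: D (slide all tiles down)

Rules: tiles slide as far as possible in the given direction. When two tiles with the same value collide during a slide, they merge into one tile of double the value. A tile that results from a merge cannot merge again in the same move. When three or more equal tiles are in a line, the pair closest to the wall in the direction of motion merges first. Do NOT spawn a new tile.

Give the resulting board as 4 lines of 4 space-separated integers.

Answer:  0  0  0  0
 0  2  0  0
64 32  0  0
 8 64 64 32

Derivation:
Slide down:
col 0: [32, 32, 0, 8] -> [0, 0, 64, 8]
col 1: [0, 2, 32, 64] -> [0, 2, 32, 64]
col 2: [32, 32, 0, 0] -> [0, 0, 0, 64]
col 3: [32, 0, 0, 0] -> [0, 0, 0, 32]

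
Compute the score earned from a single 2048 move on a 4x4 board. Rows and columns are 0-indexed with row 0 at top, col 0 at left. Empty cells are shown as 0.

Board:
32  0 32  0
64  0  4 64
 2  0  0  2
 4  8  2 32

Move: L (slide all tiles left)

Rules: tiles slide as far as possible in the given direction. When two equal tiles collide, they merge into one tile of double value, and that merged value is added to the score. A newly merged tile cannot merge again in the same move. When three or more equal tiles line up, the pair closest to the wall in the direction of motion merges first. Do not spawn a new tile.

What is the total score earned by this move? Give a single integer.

Slide left:
row 0: [32, 0, 32, 0] -> [64, 0, 0, 0]  score +64 (running 64)
row 1: [64, 0, 4, 64] -> [64, 4, 64, 0]  score +0 (running 64)
row 2: [2, 0, 0, 2] -> [4, 0, 0, 0]  score +4 (running 68)
row 3: [4, 8, 2, 32] -> [4, 8, 2, 32]  score +0 (running 68)
Board after move:
64  0  0  0
64  4 64  0
 4  0  0  0
 4  8  2 32

Answer: 68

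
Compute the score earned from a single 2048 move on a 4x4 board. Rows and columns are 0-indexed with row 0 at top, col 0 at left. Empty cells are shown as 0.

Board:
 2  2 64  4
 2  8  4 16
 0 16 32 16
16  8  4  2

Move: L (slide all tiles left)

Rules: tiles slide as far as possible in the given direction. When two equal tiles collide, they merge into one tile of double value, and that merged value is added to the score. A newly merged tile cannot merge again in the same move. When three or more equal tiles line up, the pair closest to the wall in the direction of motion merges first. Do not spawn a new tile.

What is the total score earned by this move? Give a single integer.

Answer: 4

Derivation:
Slide left:
row 0: [2, 2, 64, 4] -> [4, 64, 4, 0]  score +4 (running 4)
row 1: [2, 8, 4, 16] -> [2, 8, 4, 16]  score +0 (running 4)
row 2: [0, 16, 32, 16] -> [16, 32, 16, 0]  score +0 (running 4)
row 3: [16, 8, 4, 2] -> [16, 8, 4, 2]  score +0 (running 4)
Board after move:
 4 64  4  0
 2  8  4 16
16 32 16  0
16  8  4  2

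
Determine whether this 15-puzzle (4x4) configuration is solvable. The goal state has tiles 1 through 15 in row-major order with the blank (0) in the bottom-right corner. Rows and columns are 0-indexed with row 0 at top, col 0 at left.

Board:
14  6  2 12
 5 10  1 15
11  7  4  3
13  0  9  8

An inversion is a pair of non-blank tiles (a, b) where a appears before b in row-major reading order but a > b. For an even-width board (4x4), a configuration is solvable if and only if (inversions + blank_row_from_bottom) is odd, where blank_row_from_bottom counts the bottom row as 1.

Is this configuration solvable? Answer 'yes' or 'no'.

Answer: no

Derivation:
Inversions: 55
Blank is in row 3 (0-indexed from top), which is row 1 counting from the bottom (bottom = 1).
55 + 1 = 56, which is even, so the puzzle is not solvable.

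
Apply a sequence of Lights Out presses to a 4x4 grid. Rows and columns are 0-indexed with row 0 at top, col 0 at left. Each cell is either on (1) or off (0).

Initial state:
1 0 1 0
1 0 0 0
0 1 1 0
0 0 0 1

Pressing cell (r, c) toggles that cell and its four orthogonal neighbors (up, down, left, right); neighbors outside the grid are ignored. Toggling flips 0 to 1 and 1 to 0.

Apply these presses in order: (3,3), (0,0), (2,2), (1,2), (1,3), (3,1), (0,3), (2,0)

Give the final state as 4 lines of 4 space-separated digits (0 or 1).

After press 1 at (3,3):
1 0 1 0
1 0 0 0
0 1 1 1
0 0 1 0

After press 2 at (0,0):
0 1 1 0
0 0 0 0
0 1 1 1
0 0 1 0

After press 3 at (2,2):
0 1 1 0
0 0 1 0
0 0 0 0
0 0 0 0

After press 4 at (1,2):
0 1 0 0
0 1 0 1
0 0 1 0
0 0 0 0

After press 5 at (1,3):
0 1 0 1
0 1 1 0
0 0 1 1
0 0 0 0

After press 6 at (3,1):
0 1 0 1
0 1 1 0
0 1 1 1
1 1 1 0

After press 7 at (0,3):
0 1 1 0
0 1 1 1
0 1 1 1
1 1 1 0

After press 8 at (2,0):
0 1 1 0
1 1 1 1
1 0 1 1
0 1 1 0

Answer: 0 1 1 0
1 1 1 1
1 0 1 1
0 1 1 0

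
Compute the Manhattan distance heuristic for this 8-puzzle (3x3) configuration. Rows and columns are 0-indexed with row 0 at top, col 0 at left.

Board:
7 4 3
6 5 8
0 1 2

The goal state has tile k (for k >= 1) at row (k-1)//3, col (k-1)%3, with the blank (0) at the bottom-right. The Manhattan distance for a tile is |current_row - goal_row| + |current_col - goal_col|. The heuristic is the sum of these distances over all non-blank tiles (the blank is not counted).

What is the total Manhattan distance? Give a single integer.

Tile 7: at (0,0), goal (2,0), distance |0-2|+|0-0| = 2
Tile 4: at (0,1), goal (1,0), distance |0-1|+|1-0| = 2
Tile 3: at (0,2), goal (0,2), distance |0-0|+|2-2| = 0
Tile 6: at (1,0), goal (1,2), distance |1-1|+|0-2| = 2
Tile 5: at (1,1), goal (1,1), distance |1-1|+|1-1| = 0
Tile 8: at (1,2), goal (2,1), distance |1-2|+|2-1| = 2
Tile 1: at (2,1), goal (0,0), distance |2-0|+|1-0| = 3
Tile 2: at (2,2), goal (0,1), distance |2-0|+|2-1| = 3
Sum: 2 + 2 + 0 + 2 + 0 + 2 + 3 + 3 = 14

Answer: 14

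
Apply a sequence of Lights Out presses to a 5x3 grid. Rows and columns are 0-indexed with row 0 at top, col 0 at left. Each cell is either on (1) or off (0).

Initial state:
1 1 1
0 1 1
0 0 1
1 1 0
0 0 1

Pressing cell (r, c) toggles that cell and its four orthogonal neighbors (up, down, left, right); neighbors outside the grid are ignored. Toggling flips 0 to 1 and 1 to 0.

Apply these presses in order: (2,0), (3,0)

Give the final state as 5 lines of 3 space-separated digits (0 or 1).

Answer: 1 1 1
1 1 1
0 1 1
1 0 0
1 0 1

Derivation:
After press 1 at (2,0):
1 1 1
1 1 1
1 1 1
0 1 0
0 0 1

After press 2 at (3,0):
1 1 1
1 1 1
0 1 1
1 0 0
1 0 1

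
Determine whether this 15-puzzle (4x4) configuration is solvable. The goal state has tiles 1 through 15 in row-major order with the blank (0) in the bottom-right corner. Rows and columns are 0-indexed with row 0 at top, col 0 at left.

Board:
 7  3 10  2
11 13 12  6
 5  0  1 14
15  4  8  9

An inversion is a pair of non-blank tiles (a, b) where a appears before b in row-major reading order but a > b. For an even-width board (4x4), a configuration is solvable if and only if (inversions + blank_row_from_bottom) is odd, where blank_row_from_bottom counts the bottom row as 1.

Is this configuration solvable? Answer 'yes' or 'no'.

Inversions: 46
Blank is in row 2 (0-indexed from top), which is row 2 counting from the bottom (bottom = 1).
46 + 2 = 48, which is even, so the puzzle is not solvable.

Answer: no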